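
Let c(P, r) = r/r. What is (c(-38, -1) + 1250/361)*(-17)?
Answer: -27387/361 ≈ -75.864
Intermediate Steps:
c(P, r) = 1
(c(-38, -1) + 1250/361)*(-17) = (1 + 1250/361)*(-17) = (1611/361)*(-17) = -27387/361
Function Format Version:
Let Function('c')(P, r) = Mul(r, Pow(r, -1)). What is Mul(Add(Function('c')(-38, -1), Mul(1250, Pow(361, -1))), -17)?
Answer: Rational(-27387, 361) ≈ -75.864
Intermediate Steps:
Function('c')(P, r) = 1
Mul(Add(Function('c')(-38, -1), Mul(1250, Pow(361, -1))), -17) = Mul(Add(1, Mul(1250, Pow(361, -1))), -17) = Mul(Add(1, Mul(1250, Rational(1, 361))), -17) = Mul(Add(1, Rational(1250, 361)), -17) = Mul(Rational(1611, 361), -17) = Rational(-27387, 361)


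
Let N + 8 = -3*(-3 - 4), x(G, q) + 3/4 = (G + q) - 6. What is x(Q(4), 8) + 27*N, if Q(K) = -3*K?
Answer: 1361/4 ≈ 340.25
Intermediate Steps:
x(G, q) = -27/4 + G + q (x(G, q) = -3/4 + ((G + q) - 6) = -3/4 + (-6 + G + q) = -27/4 + G + q)
N = 13 (N = -8 - 3*(-3 - 4) = -8 - 3*(-7) = -8 + 21 = 13)
x(Q(4), 8) + 27*N = (-27/4 - 3*4 + 8) + 27*13 = (-27/4 - 12 + 8) + 351 = -43/4 + 351 = 1361/4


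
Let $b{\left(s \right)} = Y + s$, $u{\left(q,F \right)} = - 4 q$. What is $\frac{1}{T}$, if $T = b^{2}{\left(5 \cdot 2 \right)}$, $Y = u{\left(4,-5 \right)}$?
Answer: $\frac{1}{36} \approx 0.027778$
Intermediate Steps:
$Y = -16$ ($Y = \left(-4\right) 4 = -16$)
$b{\left(s \right)} = -16 + s$
$T = 36$ ($T = \left(-16 + 5 \cdot 2\right)^{2} = \left(-16 + 10\right)^{2} = \left(-6\right)^{2} = 36$)
$\frac{1}{T} = \frac{1}{36}$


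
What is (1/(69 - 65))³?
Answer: 1/64 ≈ 0.015625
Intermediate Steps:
(1/(69 - 65))³ = (1/4)³ = (¼)³ = 1/64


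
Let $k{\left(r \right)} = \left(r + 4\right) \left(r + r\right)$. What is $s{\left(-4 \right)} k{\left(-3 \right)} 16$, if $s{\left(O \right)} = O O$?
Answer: $-1536$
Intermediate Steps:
$s{\left(O \right)} = O^{2}$
$k{\left(r \right)} = 2 r \left(4 + r\right)$ ($k{\left(r \right)} = \left(4 + r\right) 2 r = 2 r \left(4 + r\right)$)
$s{\left(-4 \right)} k{\left(-3 \right)} 16 = \left(-4\right)^{2} \cdot 2 \left(-3\right) \left(4 - 3\right) 16 = 16 \cdot 2 \left(-3\right) 1 \cdot 16 = 16 \left(-6\right) 16 = \left(-96\right) 16 = -1536$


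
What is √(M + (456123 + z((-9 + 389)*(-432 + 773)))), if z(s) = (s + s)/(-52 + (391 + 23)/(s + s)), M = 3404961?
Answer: 26*√258974824000762231/6737953 ≈ 1963.7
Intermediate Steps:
z(s) = 2*s/(-52 + 207/s) (z(s) = (2*s)/(-52 + 414/((2*s))) = (2*s)/(-52 + 414*(1/(2*s))) = (2*s)/(-52 + 207/s) = 2*s/(-52 + 207/s))
√(M + (456123 + z((-9 + 389)*(-432 + 773)))) = √(3404961 + (456123 - 2*((-9 + 389)*(-432 + 773))²/(-207 + 52*((-9 + 389)*(-432 + 773))))) = √(3404961 + (456123 - 2*(380*341)²/(-207 + 52*(380*341)))) = √(3404961 + (456123 - 2*129580²/(-207 + 52*129580))) = √(3404961 + (456123 - 2*16790976400/(-207 + 6738160))) = √(3404961 + (456123 - 2*16790976400/6737953)) = √(3404961 + (456123 - 2*16790976400*1/6737953)) = √(3404961 + (456123 - 33581952800/6737953)) = √(3404961 + 3039753383419/6737953) = √(25982220568252/6737953) = 26*√258974824000762231/6737953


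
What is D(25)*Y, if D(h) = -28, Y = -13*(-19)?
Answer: -6916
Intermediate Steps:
Y = 247
D(25)*Y = -28*247 = -6916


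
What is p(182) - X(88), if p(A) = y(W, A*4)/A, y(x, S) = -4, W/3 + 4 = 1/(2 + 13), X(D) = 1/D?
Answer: -267/8008 ≈ -0.033342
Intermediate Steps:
W = -59/5 (W = -12 + 3/(2 + 13) = -12 + 3/15 = -12 + 3*(1/15) = -12 + ⅕ = -59/5 ≈ -11.800)
p(A) = -4/A
p(182) - X(88) = -4/182 - 1/88 = -4*1/182 - 1*1/88 = -2/91 - 1/88 = -267/8008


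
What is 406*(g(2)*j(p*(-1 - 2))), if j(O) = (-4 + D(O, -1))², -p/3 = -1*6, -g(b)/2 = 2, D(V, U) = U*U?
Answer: -14616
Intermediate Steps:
D(V, U) = U²
g(b) = -4 (g(b) = -2*2 = -4)
p = 18 (p = -(-3)*6 = -3*(-6) = 18)
j(O) = 9 (j(O) = (-4 + (-1)²)² = (-4 + 1)² = (-3)² = 9)
406*(g(2)*j(p*(-1 - 2))) = 406*(-4*9) = 406*(-36) = -14616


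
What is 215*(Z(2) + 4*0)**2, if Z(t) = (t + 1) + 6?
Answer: 17415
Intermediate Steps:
Z(t) = 7 + t (Z(t) = (1 + t) + 6 = 7 + t)
215*(Z(2) + 4*0)**2 = 215*((7 + 2) + 4*0)**2 = 215*(9 + 0)**2 = 215*9**2 = 215*81 = 17415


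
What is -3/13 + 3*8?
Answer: 309/13 ≈ 23.769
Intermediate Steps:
-3/13 + 3*8 = -3*1/13 + 24 = -3/13 + 24 = 309/13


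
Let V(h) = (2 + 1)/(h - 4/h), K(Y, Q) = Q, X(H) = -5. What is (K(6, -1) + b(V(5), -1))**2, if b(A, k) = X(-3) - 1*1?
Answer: 49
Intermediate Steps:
V(h) = 3/(h - 4/h)
b(A, k) = -6 (b(A, k) = -5 - 1*1 = -5 - 1 = -6)
(K(6, -1) + b(V(5), -1))**2 = (-1 - 6)**2 = (-7)**2 = 49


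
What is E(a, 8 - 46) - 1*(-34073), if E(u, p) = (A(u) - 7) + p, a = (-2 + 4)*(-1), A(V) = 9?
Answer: 34037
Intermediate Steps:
a = -2 (a = 2*(-1) = -2)
E(u, p) = 2 + p (E(u, p) = (9 - 7) + p = 2 + p)
E(a, 8 - 46) - 1*(-34073) = (2 + (8 - 46)) - 1*(-34073) = (2 - 38) + 34073 = -36 + 34073 = 34037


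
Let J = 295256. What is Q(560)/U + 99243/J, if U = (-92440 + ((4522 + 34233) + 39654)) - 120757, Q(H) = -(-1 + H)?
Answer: 3385453397/9949241432 ≈ 0.34027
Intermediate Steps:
Q(H) = 1 - H
U = -134788 (U = (-92440 + (38755 + 39654)) - 120757 = (-92440 + 78409) - 120757 = -14031 - 120757 = -134788)
Q(560)/U + 99243/J = (1 - 1*560)/(-134788) + 99243/295256 = (1 - 560)*(-1/134788) + 99243*(1/295256) = -559*(-1/134788) + 99243/295256 = 559/134788 + 99243/295256 = 3385453397/9949241432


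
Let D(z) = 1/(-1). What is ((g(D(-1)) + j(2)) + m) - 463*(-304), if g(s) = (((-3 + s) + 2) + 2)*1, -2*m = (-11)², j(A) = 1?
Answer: 281385/2 ≈ 1.4069e+5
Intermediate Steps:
D(z) = -1
m = -121/2 (m = -½*(-11)² = -½*121 = -121/2 ≈ -60.500)
g(s) = 1 + s (g(s) = ((-1 + s) + 2)*1 = (1 + s)*1 = 1 + s)
((g(D(-1)) + j(2)) + m) - 463*(-304) = (((1 - 1) + 1) - 121/2) - 463*(-304) = ((0 + 1) - 121/2) + 140752 = (1 - 121/2) + 140752 = -119/2 + 140752 = 281385/2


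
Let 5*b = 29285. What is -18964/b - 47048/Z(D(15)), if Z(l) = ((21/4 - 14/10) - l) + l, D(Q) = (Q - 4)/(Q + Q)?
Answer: -5512662948/450989 ≈ -12224.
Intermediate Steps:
b = 5857 (b = (⅕)*29285 = 5857)
D(Q) = (-4 + Q)/(2*Q) (D(Q) = (-4 + Q)/((2*Q)) = (-4 + Q)*(1/(2*Q)) = (-4 + Q)/(2*Q))
Z(l) = 77/20 (Z(l) = ((21*(¼) - 14*⅒) - l) + l = ((21/4 - 7/5) - l) + l = (77/20 - l) + l = 77/20)
-18964/b - 47048/Z(D(15)) = -18964/5857 - 47048/77/20 = -18964*1/5857 - 47048*20/77 = -18964/5857 - 940960/77 = -5512662948/450989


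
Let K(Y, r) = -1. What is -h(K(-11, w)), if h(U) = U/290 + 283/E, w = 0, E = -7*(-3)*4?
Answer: -40993/12180 ≈ -3.3656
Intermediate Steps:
E = 84 (E = 21*4 = 84)
h(U) = 283/84 + U/290 (h(U) = U/290 + 283/84 = 283/84 + U/290)
-h(K(-11, w)) = -(283/84 + (1/290)*(-1)) = -(283/84 - 1/290) = -1*40993/12180 = -40993/12180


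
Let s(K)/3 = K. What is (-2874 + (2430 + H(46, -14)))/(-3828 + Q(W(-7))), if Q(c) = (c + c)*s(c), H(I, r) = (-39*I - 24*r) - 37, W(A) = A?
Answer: 1939/3534 ≈ 0.54867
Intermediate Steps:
s(K) = 3*K
H(I, r) = -37 - 39*I - 24*r
Q(c) = 6*c**2 (Q(c) = (c + c)*(3*c) = (2*c)*(3*c) = 6*c**2)
(-2874 + (2430 + H(46, -14)))/(-3828 + Q(W(-7))) = (-2874 + (2430 + (-37 - 39*46 - 24*(-14))))/(-3828 + 6*(-7)**2) = (-2874 + (2430 + (-37 - 1794 + 336)))/(-3828 + 6*49) = (-2874 + (2430 - 1495))/(-3828 + 294) = (-2874 + 935)/(-3534) = -1939*(-1/3534) = 1939/3534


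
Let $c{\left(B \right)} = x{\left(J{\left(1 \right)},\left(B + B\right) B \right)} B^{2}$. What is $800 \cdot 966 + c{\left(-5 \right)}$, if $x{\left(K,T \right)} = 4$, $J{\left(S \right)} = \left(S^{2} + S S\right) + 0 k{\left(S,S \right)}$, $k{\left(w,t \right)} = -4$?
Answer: $772900$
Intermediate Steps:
$J{\left(S \right)} = 2 S^{2}$ ($J{\left(S \right)} = \left(S^{2} + S S\right) + 0 \left(-4\right) = \left(S^{2} + S^{2}\right) + 0 = 2 S^{2} + 0 = 2 S^{2}$)
$c{\left(B \right)} = 4 B^{2}$
$800 \cdot 966 + c{\left(-5 \right)} = 800 \cdot 966 + 4 \left(-5\right)^{2} = 772800 + 4 \cdot 25 = 772800 + 100 = 772900$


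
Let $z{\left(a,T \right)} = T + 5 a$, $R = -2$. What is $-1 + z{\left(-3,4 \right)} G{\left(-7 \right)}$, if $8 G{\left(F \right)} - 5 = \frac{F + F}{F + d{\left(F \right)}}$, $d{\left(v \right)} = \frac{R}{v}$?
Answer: $- \frac{4039}{376} \approx -10.742$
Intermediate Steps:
$d{\left(v \right)} = - \frac{2}{v}$
$G{\left(F \right)} = \frac{5}{8} + \frac{F}{4 \left(F - \frac{2}{F}\right)}$ ($G{\left(F \right)} = \frac{5}{8} + \frac{\left(F + F\right) \frac{1}{F - \frac{2}{F}}}{8} = \frac{5}{8} + \frac{2 F \frac{1}{F - \frac{2}{F}}}{8} = \frac{5}{8} + \frac{F}{4 \left(F - \frac{2}{F}\right)}$)
$-1 + z{\left(-3,4 \right)} G{\left(-7 \right)} = -1 + \left(4 + 5 \left(-3\right)\right) \frac{-10 + 7 \left(-7\right)^{2}}{8 \left(-2 + \left(-7\right)^{2}\right)} = -1 + \left(4 - 15\right) \frac{-10 + 7 \cdot 49}{8 \left(-2 + 49\right)} = -1 - 11 \frac{-10 + 343}{8 \cdot 47} = -1 - 11 \cdot \frac{1}{8} \cdot \frac{1}{47} \cdot 333 = -1 - \frac{3663}{376} = - \frac{4039}{376}$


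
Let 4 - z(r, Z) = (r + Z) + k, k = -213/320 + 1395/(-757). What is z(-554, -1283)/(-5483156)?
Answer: -446571481/1328239709440 ≈ -0.00033621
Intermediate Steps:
k = -607641/242240 (k = -213*1/320 + 1395*(-1/757) = -213/320 - 1395/757 = -607641/242240 ≈ -2.5084)
z(r, Z) = 1576601/242240 - Z - r (z(r, Z) = 4 - ((r + Z) - 607641/242240) = 4 - ((Z + r) - 607641/242240) = 4 - (-607641/242240 + Z + r) = 4 + (607641/242240 - Z - r) = 1576601/242240 - Z - r)
z(-554, -1283)/(-5483156) = (1576601/242240 - 1*(-1283) - 1*(-554))/(-5483156) = (1576601/242240 + 1283 + 554)*(-1/5483156) = (446571481/242240)*(-1/5483156) = -446571481/1328239709440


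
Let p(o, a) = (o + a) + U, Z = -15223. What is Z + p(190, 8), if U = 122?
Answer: -14903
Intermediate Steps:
p(o, a) = 122 + a + o (p(o, a) = (o + a) + 122 = (a + o) + 122 = 122 + a + o)
Z + p(190, 8) = -15223 + (122 + 8 + 190) = -15223 + 320 = -14903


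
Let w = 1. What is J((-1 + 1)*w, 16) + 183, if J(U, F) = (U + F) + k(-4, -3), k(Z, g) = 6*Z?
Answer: 175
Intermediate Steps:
J(U, F) = -24 + F + U (J(U, F) = (U + F) + 6*(-4) = (F + U) - 24 = -24 + F + U)
J((-1 + 1)*w, 16) + 183 = (-24 + 16 + (-1 + 1)*1) + 183 = (-24 + 16 + 0*1) + 183 = (-24 + 16 + 0) + 183 = -8 + 183 = 175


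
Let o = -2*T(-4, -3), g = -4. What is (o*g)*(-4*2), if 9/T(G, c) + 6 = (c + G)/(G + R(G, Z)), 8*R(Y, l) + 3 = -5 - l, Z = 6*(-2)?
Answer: 144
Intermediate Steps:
Z = -12
R(Y, l) = -1 - l/8 (R(Y, l) = -3/8 + (-5 - l)/8 = -3/8 + (-5/8 - l/8) = -1 - l/8)
T(G, c) = 9/(-6 + (G + c)/(½ + G)) (T(G, c) = 9/(-6 + (c + G)/(G + (-1 - ⅛*(-12)))) = 9/(-6 + (G + c)/(G + (-1 + 3/2))) = 9/(-6 + (G + c)/(G + ½)) = 9/(-6 + (G + c)/(½ + G)))
o = 9/2 (o = -9*(1 + 2*(-4))/(-3 - 3 - 5*(-4)) = -9*(1 - 8)/(-3 - 3 + 20) = -9*(-7)/14 = -2*(-9/4) = 9/2 ≈ 4.5000)
(o*g)*(-4*2) = ((9/2)*(-4))*(-4*2) = -18*(-8) = 144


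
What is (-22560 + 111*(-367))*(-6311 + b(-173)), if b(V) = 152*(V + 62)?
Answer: 1467414351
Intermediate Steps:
b(V) = 9424 + 152*V (b(V) = 152*(62 + V) = 9424 + 152*V)
(-22560 + 111*(-367))*(-6311 + b(-173)) = (-22560 + 111*(-367))*(-6311 + (9424 + 152*(-173))) = (-22560 - 40737)*(-6311 + (9424 - 26296)) = -63297*(-6311 - 16872) = -63297*(-23183) = 1467414351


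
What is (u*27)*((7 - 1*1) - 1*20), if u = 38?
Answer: -14364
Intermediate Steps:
(u*27)*((7 - 1*1) - 1*20) = (38*27)*((7 - 1*1) - 1*20) = 1026*((7 - 1) - 20) = 1026*(6 - 20) = 1026*(-14) = -14364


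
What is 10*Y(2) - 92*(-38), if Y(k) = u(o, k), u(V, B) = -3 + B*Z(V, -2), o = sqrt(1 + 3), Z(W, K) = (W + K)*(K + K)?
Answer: 3466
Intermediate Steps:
Z(W, K) = 2*K*(K + W) (Z(W, K) = (K + W)*(2*K) = 2*K*(K + W))
o = 2 (o = sqrt(4) = 2)
u(V, B) = -3 + B*(8 - 4*V) (u(V, B) = -3 + B*(2*(-2)*(-2 + V)) = -3 + B*(8 - 4*V))
Y(k) = -3 (Y(k) = -3 - 4*k*(-2 + 2) = -3 - 4*k*0 = -3 + 0 = -3)
10*Y(2) - 92*(-38) = 10*(-3) - 92*(-38) = -30 + 3496 = 3466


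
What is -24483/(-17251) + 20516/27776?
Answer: 258490331/119790944 ≈ 2.1578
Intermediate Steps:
-24483/(-17251) + 20516/27776 = -24483*(-1/17251) + 20516*(1/27776) = 24483/17251 + 5129/6944 = 258490331/119790944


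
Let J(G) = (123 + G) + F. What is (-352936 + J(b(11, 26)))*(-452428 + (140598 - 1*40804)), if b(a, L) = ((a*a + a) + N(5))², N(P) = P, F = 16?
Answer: 117789629752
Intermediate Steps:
b(a, L) = (5 + a + a²)² (b(a, L) = ((a*a + a) + 5)² = ((a² + a) + 5)² = ((a + a²) + 5)² = (5 + a + a²)²)
J(G) = 139 + G (J(G) = (123 + G) + 16 = 139 + G)
(-352936 + J(b(11, 26)))*(-452428 + (140598 - 1*40804)) = (-352936 + (139 + (5 + 11 + 11²)²))*(-452428 + (140598 - 1*40804)) = (-352936 + (139 + (5 + 11 + 121)²))*(-452428 + (140598 - 40804)) = (-352936 + (139 + 137²))*(-452428 + 99794) = (-352936 + (139 + 18769))*(-352634) = (-352936 + 18908)*(-352634) = -334028*(-352634) = 117789629752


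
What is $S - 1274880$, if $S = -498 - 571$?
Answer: $-1275949$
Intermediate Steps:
$S = -1069$
$S - 1274880 = -1069 - 1274880 = -1275949$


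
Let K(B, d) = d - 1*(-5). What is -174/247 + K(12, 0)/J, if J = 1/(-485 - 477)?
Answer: -1188244/247 ≈ -4810.7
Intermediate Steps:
K(B, d) = 5 + d (K(B, d) = d + 5 = 5 + d)
J = -1/962 (J = 1/(-962) = -1/962 ≈ -0.0010395)
-174/247 + K(12, 0)/J = -174/247 + (5 + 0)/(-1/962) = -174*1/247 + 5*(-962) = -174/247 - 4810 = -1188244/247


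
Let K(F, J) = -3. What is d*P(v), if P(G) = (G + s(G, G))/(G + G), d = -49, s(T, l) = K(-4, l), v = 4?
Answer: -49/8 ≈ -6.1250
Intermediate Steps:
s(T, l) = -3
P(G) = (-3 + G)/(2*G) (P(G) = (G - 3)/(G + G) = (-3 + G)/((2*G)) = (-3 + G)*(1/(2*G)) = (-3 + G)/(2*G))
d*P(v) = -49*(-3 + 4)/(2*4) = -49/(2*4) = -49*⅛ = -49/8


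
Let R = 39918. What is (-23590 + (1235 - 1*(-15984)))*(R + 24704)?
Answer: -411706762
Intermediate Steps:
(-23590 + (1235 - 1*(-15984)))*(R + 24704) = (-23590 + (1235 - 1*(-15984)))*(39918 + 24704) = (-23590 + (1235 + 15984))*64622 = (-23590 + 17219)*64622 = -6371*64622 = -411706762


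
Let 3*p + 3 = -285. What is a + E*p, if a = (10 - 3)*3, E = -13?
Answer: 1269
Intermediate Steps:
p = -96 (p = -1 + (1/3)*(-285) = -1 - 95 = -96)
a = 21 (a = 7*3 = 21)
a + E*p = 21 - 13*(-96) = 21 + 1248 = 1269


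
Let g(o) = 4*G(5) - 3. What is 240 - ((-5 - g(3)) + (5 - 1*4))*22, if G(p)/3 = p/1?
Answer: 1582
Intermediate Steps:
G(p) = 3*p (G(p) = 3*(p/1) = 3*(p*1) = 3*p)
g(o) = 57 (g(o) = 4*(3*5) - 3 = 4*15 - 3 = 60 - 3 = 57)
240 - ((-5 - g(3)) + (5 - 1*4))*22 = 240 - ((-5 - 1*57) + (5 - 1*4))*22 = 240 - ((-5 - 57) + (5 - 4))*22 = 240 - (-62 + 1)*22 = 240 - (-61)*22 = 240 - 1*(-1342) = 240 + 1342 = 1582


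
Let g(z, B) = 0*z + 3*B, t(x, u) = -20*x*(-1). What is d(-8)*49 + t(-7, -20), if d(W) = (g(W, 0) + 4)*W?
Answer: -1708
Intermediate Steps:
t(x, u) = 20*x (t(x, u) = -20*x*(-1) = 20*x)
g(z, B) = 3*B (g(z, B) = 0 + 3*B = 3*B)
d(W) = 4*W (d(W) = (3*0 + 4)*W = (0 + 4)*W = 4*W)
d(-8)*49 + t(-7, -20) = (4*(-8))*49 + 20*(-7) = -32*49 - 140 = -1568 - 140 = -1708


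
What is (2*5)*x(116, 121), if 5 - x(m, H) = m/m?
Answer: 40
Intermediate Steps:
x(m, H) = 4 (x(m, H) = 5 - m/m = 5 - 1*1 = 5 - 1 = 4)
(2*5)*x(116, 121) = (2*5)*4 = 10*4 = 40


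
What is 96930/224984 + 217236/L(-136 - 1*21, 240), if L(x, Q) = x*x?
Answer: 25631925897/2772815308 ≈ 9.2440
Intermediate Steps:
L(x, Q) = x²
96930/224984 + 217236/L(-136 - 1*21, 240) = 96930/224984 + 217236/((-136 - 1*21)²) = 96930*(1/224984) + 217236/((-136 - 21)²) = 48465/112492 + 217236/((-157)²) = 48465/112492 + 217236/24649 = 25631925897/2772815308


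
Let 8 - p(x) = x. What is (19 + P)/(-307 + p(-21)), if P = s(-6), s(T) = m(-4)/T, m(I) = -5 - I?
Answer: -115/1668 ≈ -0.068945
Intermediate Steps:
p(x) = 8 - x
s(T) = -1/T (s(T) = (-5 - 1*(-4))/T = (-5 + 4)/T = -1/T)
P = ⅙ (P = -1/(-6) = -1*(-⅙) = ⅙ ≈ 0.16667)
(19 + P)/(-307 + p(-21)) = (19 + ⅙)/(-307 + (8 - 1*(-21))) = 115/(6*(-307 + (8 + 21))) = 115/(6*(-307 + 29)) = (115/6)/(-278) = (115/6)*(-1/278) = -115/1668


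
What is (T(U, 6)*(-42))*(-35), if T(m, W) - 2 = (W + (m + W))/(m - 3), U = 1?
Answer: -6615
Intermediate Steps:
T(m, W) = 2 + (m + 2*W)/(-3 + m) (T(m, W) = 2 + (W + (m + W))/(m - 3) = 2 + (W + (W + m))/(-3 + m) = 2 + (m + 2*W)/(-3 + m))
(T(U, 6)*(-42))*(-35) = (((-6 + 2*6 + 3*1)/(-3 + 1))*(-42))*(-35) = (((-6 + 12 + 3)/(-2))*(-42))*(-35) = (-½*9*(-42))*(-35) = -9/2*(-42)*(-35) = 189*(-35) = -6615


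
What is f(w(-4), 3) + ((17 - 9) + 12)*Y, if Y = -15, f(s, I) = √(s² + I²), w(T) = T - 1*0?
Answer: -295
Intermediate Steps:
w(T) = T (w(T) = T + 0 = T)
f(s, I) = √(I² + s²)
f(w(-4), 3) + ((17 - 9) + 12)*Y = √(3² + (-4)²) + ((17 - 9) + 12)*(-15) = √(9 + 16) + (8 + 12)*(-15) = √25 + 20*(-15) = 5 - 300 = -295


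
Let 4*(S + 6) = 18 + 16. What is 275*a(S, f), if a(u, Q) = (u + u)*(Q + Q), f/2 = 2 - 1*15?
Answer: -71500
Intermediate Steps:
f = -26 (f = 2*(2 - 1*15) = 2*(2 - 15) = 2*(-13) = -26)
S = 5/2 (S = -6 + (18 + 16)/4 = -6 + (¼)*34 = -6 + 17/2 = 5/2 ≈ 2.5000)
a(u, Q) = 4*Q*u (a(u, Q) = (2*u)*(2*Q) = 4*Q*u)
275*a(S, f) = 275*(4*(-26)*(5/2)) = 275*(-260) = -71500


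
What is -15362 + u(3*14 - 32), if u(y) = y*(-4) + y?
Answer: -15392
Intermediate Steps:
u(y) = -3*y (u(y) = -4*y + y = -3*y)
-15362 + u(3*14 - 32) = -15362 - 3*(3*14 - 32) = -15362 - 3*(42 - 32) = -15362 - 3*10 = -15362 - 30 = -15392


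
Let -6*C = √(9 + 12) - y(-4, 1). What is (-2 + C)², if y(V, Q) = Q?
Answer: (11 + √21)²/36 ≈ 6.7449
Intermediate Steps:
C = ⅙ - √21/6 (C = -(√(9 + 12) - 1*1)/6 = -(√21 - 1)/6 = -(-1 + √21)/6 = ⅙ - √21/6 ≈ -0.59710)
(-2 + C)² = (-2 + (⅙ - √21/6))² = (-11/6 - √21/6)²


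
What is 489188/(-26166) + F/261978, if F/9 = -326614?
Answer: -2441334895/81606147 ≈ -29.916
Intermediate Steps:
F = -2939526 (F = 9*(-326614) = -2939526)
489188/(-26166) + F/261978 = 489188/(-26166) - 2939526/261978 = 489188*(-1/26166) - 2939526*1/261978 = -34942/1869 - 489921/43663 = -2441334895/81606147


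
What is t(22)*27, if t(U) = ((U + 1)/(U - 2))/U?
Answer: 621/440 ≈ 1.4114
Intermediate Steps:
t(U) = (1 + U)/(U*(-2 + U)) (t(U) = ((1 + U)/(-2 + U))/U = (1 + U)/(U*(-2 + U)))
t(22)*27 = ((1 + 22)/(22*(-2 + 22)))*27 = ((1/22)*23/20)*27 = ((1/22)*(1/20)*23)*27 = (23/440)*27 = 621/440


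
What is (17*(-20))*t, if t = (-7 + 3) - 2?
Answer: 2040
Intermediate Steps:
t = -6 (t = -4 - 2 = -6)
(17*(-20))*t = (17*(-20))*(-6) = -340*(-6) = 2040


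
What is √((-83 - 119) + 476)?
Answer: √274 ≈ 16.553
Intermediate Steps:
√((-83 - 119) + 476) = √(-202 + 476) = √274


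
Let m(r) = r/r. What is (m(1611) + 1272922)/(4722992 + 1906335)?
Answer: 1272923/6629327 ≈ 0.19201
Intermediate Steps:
m(r) = 1
(m(1611) + 1272922)/(4722992 + 1906335) = (1 + 1272922)/(4722992 + 1906335) = 1272923/6629327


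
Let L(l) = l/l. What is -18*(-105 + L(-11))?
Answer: 1872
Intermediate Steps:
L(l) = 1
-18*(-105 + L(-11)) = -18*(-105 + 1) = -18*(-104) = 1872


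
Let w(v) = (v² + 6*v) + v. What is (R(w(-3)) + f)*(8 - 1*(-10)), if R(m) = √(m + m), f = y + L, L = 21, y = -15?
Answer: 108 + 36*I*√6 ≈ 108.0 + 88.182*I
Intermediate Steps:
w(v) = v² + 7*v
f = 6 (f = -15 + 21 = 6)
R(m) = √2*√m (R(m) = √(2*m) = √2*√m)
(R(w(-3)) + f)*(8 - 1*(-10)) = (√2*√(-3*(7 - 3)) + 6)*(8 - 1*(-10)) = (√2*√(-3*4) + 6)*(8 + 10) = (√2*√(-12) + 6)*18 = (√2*(2*I*√3) + 6)*18 = (2*I*√6 + 6)*18 = (6 + 2*I*√6)*18 = 108 + 36*I*√6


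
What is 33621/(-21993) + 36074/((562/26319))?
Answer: 3480138402626/2060011 ≈ 1.6894e+6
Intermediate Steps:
33621/(-21993) + 36074/((562/26319)) = 33621*(-1/21993) + 36074/((562*(1/26319))) = -11207/7331 + 36074/(562/26319) = -11207/7331 + 36074*(26319/562) = -11207/7331 + 474715803/281 = 3480138402626/2060011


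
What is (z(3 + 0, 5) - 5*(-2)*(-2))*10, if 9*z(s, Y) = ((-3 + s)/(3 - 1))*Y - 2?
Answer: -1820/9 ≈ -202.22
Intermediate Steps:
z(s, Y) = -2/9 + Y*(-3/2 + s/2)/9 (z(s, Y) = (((-3 + s)/(3 - 1))*Y - 2)/9 = (((-3 + s)/2)*Y - 2)/9 = (((-3 + s)*(½))*Y - 2)/9 = ((-3/2 + s/2)*Y - 2)/9 = (Y*(-3/2 + s/2) - 2)/9 = (-2 + Y*(-3/2 + s/2))/9 = -2/9 + Y*(-3/2 + s/2)/9)
(z(3 + 0, 5) - 5*(-2)*(-2))*10 = ((-2/9 - ⅙*5 + (1/18)*5*(3 + 0)) - 5*(-2)*(-2))*10 = ((-2/9 - ⅚ + (1/18)*5*3) + 10*(-2))*10 = ((-2/9 - ⅚ + ⅚) - 20)*10 = (-2/9 - 20)*10 = -182/9*10 = -1820/9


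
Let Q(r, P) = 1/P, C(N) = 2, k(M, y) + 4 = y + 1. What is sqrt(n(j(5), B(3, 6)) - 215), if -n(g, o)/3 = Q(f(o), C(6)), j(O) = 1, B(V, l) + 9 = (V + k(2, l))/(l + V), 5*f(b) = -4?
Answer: I*sqrt(866)/2 ≈ 14.714*I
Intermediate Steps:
k(M, y) = -3 + y (k(M, y) = -4 + (y + 1) = -4 + (1 + y) = -3 + y)
f(b) = -4/5 (f(b) = (1/5)*(-4) = -4/5)
B(V, l) = -9 + (-3 + V + l)/(V + l) (B(V, l) = -9 + (V + (-3 + l))/(l + V) = -9 + (-3 + V + l)/(V + l))
Q(r, P) = 1/P
n(g, o) = -3/2
sqrt(n(j(5), B(3, 6)) - 215) = sqrt(-3/2 - 215) = sqrt(-433/2) = I*sqrt(866)/2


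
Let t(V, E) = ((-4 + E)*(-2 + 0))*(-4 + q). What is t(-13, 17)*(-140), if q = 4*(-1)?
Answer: -29120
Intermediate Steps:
q = -4
t(V, E) = -64 + 16*E (t(V, E) = ((-4 + E)*(-2 + 0))*(-4 - 4) = ((-4 + E)*(-2))*(-8) = (8 - 2*E)*(-8) = -64 + 16*E)
t(-13, 17)*(-140) = (-64 + 16*17)*(-140) = (-64 + 272)*(-140) = 208*(-140) = -29120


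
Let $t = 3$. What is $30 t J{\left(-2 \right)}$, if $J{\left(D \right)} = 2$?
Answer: $180$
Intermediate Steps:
$30 t J{\left(-2 \right)} = 30 \cdot 3 \cdot 2 = 90 \cdot 2 = 180$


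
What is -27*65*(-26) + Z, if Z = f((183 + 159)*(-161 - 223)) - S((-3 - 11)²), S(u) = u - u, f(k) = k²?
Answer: 17247089214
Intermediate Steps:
S(u) = 0
Z = 17247043584 (Z = ((183 + 159)*(-161 - 223))² - 1*0 = (342*(-384))² + 0 = (-131328)² + 0 = 17247043584 + 0 = 17247043584)
-27*65*(-26) + Z = -27*65*(-26) + 17247043584 = -1755*(-26) + 17247043584 = 45630 + 17247043584 = 17247089214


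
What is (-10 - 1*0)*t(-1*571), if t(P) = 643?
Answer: -6430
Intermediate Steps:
(-10 - 1*0)*t(-1*571) = (-10 - 1*0)*643 = (-10 + 0)*643 = -10*643 = -6430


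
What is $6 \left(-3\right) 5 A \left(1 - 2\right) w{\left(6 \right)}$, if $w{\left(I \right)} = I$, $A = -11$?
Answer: $-5940$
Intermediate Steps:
$6 \left(-3\right) 5 A \left(1 - 2\right) w{\left(6 \right)} = 6 \left(-3\right) 5 \left(-11\right) \left(1 - 2\right) 6 = \left(-18\right) 5 \left(-11\right) \left(\left(-1\right) 6\right) = \left(-90\right) \left(-11\right) \left(-6\right) = 990 \left(-6\right) = -5940$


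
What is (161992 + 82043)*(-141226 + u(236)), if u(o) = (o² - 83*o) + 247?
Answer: -25592194485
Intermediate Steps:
u(o) = 247 + o² - 83*o
(161992 + 82043)*(-141226 + u(236)) = (161992 + 82043)*(-141226 + (247 + 236² - 83*236)) = 244035*(-141226 + (247 + 55696 - 19588)) = 244035*(-141226 + 36355) = 244035*(-104871) = -25592194485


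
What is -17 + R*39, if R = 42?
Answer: 1621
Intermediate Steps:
-17 + R*39 = -17 + 42*39 = -17 + 1638 = 1621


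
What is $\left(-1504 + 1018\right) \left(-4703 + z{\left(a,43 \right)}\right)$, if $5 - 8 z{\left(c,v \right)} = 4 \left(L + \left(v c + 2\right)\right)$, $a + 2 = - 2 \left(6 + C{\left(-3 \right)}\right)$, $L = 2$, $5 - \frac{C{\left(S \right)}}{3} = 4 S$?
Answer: $\frac{4296969}{4} \approx 1.0742 \cdot 10^{6}$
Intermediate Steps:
$C{\left(S \right)} = 15 - 12 S$ ($C{\left(S \right)} = 15 - 3 \cdot 4 S = 15 - 12 S$)
$a = -116$ ($a = -2 - 2 \left(6 + \left(15 - -36\right)\right) = -2 - 2 \left(6 + \left(15 + 36\right)\right) = -2 - 2 \left(6 + 51\right) = -2 - 114 = -116$)
$z{\left(c,v \right)} = - \frac{11}{8} - \frac{c v}{2}$ ($z{\left(c,v \right)} = \frac{5}{8} - \frac{4 \left(2 + \left(v c + 2\right)\right)}{8} = \frac{5}{8} - \frac{4 \left(2 + \left(c v + 2\right)\right)}{8} = \frac{5}{8} - \frac{4 \left(2 + \left(2 + c v\right)\right)}{8} = \frac{5}{8} - \frac{4 \left(4 + c v\right)}{8} = \frac{5}{8} - \frac{16 + 4 c v}{8} = \frac{5}{8} - \left(2 + \frac{c v}{2}\right) = - \frac{11}{8} - \frac{c v}{2}$)
$\left(-1504 + 1018\right) \left(-4703 + z{\left(a,43 \right)}\right) = \left(-1504 + 1018\right) \left(-4703 - \left(\frac{11}{8} - 2494\right)\right) = - 486 \left(-4703 + \left(- \frac{11}{8} + 2494\right)\right) = - 486 \left(-4703 + \frac{19941}{8}\right) = \left(-486\right) \left(- \frac{17683}{8}\right) = \frac{4296969}{4}$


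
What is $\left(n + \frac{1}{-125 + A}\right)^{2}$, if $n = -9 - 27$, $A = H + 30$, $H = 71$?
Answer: $\frac{748225}{576} \approx 1299.0$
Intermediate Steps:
$A = 101$ ($A = 71 + 30 = 101$)
$n = -36$
$\left(n + \frac{1}{-125 + A}\right)^{2} = \left(-36 + \frac{1}{-125 + 101}\right)^{2} = \left(-36 + \frac{1}{-24}\right)^{2} = \left(-36 - \frac{1}{24}\right)^{2} = \left(- \frac{865}{24}\right)^{2} = \frac{748225}{576}$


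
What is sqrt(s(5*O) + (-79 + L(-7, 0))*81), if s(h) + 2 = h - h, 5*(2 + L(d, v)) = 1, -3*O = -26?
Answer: I*sqrt(163670)/5 ≈ 80.912*I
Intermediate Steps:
O = 26/3 (O = -1/3*(-26) = 26/3 ≈ 8.6667)
L(d, v) = -9/5 (L(d, v) = -2 + (1/5)*1 = -2 + 1/5 = -9/5)
s(h) = -2 (s(h) = -2 + (h - h) = -2 + 0 = -2)
sqrt(s(5*O) + (-79 + L(-7, 0))*81) = sqrt(-2 + (-79 - 9/5)*81) = sqrt(-2 - 404/5*81) = sqrt(-2 - 32724/5) = sqrt(-32734/5) = I*sqrt(163670)/5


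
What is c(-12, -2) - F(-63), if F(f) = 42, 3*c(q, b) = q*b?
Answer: -34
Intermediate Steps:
c(q, b) = b*q/3 (c(q, b) = (q*b)/3 = (b*q)/3 = b*q/3)
c(-12, -2) - F(-63) = (⅓)*(-2)*(-12) - 1*42 = 8 - 42 = -34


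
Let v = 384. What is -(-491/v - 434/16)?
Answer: 10907/384 ≈ 28.404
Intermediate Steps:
-(-491/v - 434/16) = -(-491/384 - 434/16) = -(-491*1/384 - 434*1/16) = -(-491/384 - 217/8) = -1*(-10907/384) = 10907/384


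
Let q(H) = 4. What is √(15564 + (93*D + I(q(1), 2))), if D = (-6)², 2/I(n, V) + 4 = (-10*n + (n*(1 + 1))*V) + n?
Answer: √680829/6 ≈ 137.52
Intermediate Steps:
I(n, V) = 2/(-4 - 9*n + 2*V*n) (I(n, V) = 2/(-4 + ((-10*n + (n*(1 + 1))*V) + n)) = 2/(-4 + ((-10*n + (n*2)*V) + n)) = 2/(-4 + ((-10*n + (2*n)*V) + n)) = 2/(-4 + ((-10*n + 2*V*n) + n)) = 2/(-4 + (-9*n + 2*V*n)) = 2/(-4 - 9*n + 2*V*n))
D = 36
√(15564 + (93*D + I(q(1), 2))) = √(15564 + (93*36 + 2/(-4 - 9*4 + 2*2*4))) = √(15564 + (3348 + 2/(-4 - 36 + 16))) = √(15564 + (3348 + 2/(-24))) = √(15564 + (3348 + 2*(-1/24))) = √(15564 + (3348 - 1/12)) = √(15564 + 40175/12) = √(226943/12) = √680829/6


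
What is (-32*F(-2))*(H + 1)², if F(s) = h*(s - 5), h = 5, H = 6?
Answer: 54880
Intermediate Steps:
F(s) = -25 + 5*s (F(s) = 5*(s - 5) = 5*(-5 + s) = -25 + 5*s)
(-32*F(-2))*(H + 1)² = (-32*(-25 + 5*(-2)))*(6 + 1)² = -32*(-25 - 10)*7² = -32*(-35)*49 = 1120*49 = 54880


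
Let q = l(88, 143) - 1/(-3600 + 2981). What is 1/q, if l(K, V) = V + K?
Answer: 619/142990 ≈ 0.0043290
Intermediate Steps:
l(K, V) = K + V
q = 142990/619 (q = (88 + 143) - 1/(-3600 + 2981) = 231 - 1/(-619) = 231 - 1*(-1/619) = 231 + 1/619 = 142990/619 ≈ 231.00)
1/q = 1/(142990/619) = 619/142990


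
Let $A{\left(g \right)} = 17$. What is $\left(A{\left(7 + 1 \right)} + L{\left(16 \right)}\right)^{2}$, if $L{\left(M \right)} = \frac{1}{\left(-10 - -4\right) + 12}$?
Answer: $\frac{10609}{36} \approx 294.69$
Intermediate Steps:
$L{\left(M \right)} = \frac{1}{6}$ ($L{\left(M \right)} = \frac{1}{\left(-10 + 4\right) + 12} = \frac{1}{-6 + 12} = \frac{1}{6}$)
$\left(A{\left(7 + 1 \right)} + L{\left(16 \right)}\right)^{2} = \left(17 + \frac{1}{6}\right)^{2} = \left(\frac{103}{6}\right)^{2} = \frac{10609}{36}$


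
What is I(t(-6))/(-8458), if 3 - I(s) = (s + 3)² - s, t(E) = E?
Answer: 6/4229 ≈ 0.0014188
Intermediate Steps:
I(s) = 3 + s - (3 + s)² (I(s) = 3 - ((s + 3)² - s) = 3 - ((3 + s)² - s) = 3 + (s - (3 + s)²) = 3 + s - (3 + s)²)
I(t(-6))/(-8458) = (3 - 6 - (3 - 6)²)/(-8458) = (3 - 6 - 1*(-3)²)*(-1/8458) = (3 - 6 - 1*9)*(-1/8458) = (3 - 6 - 9)*(-1/8458) = -12*(-1/8458) = 6/4229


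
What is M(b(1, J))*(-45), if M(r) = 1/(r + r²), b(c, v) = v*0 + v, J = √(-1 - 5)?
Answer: 15*√6/(2*(√6 - I)) ≈ 6.4286 + 2.6245*I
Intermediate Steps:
J = I*√6 (J = √(-6) = I*√6 ≈ 2.4495*I)
b(c, v) = v (b(c, v) = 0 + v = v)
M(b(1, J))*(-45) = (1/(((I*√6))*(1 + I*√6)))*(-45) = ((-I*√6/6)/(1 + I*√6))*(-45) = -I*√6/(6*(1 + I*√6))*(-45) = 15*I*√6/(2*(1 + I*√6))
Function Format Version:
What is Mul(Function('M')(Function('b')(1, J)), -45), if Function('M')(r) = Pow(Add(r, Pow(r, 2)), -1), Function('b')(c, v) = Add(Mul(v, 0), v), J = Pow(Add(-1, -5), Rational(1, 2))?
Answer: Mul(Rational(15, 2), Pow(6, Rational(1, 2)), Pow(Add(Pow(6, Rational(1, 2)), Mul(-1, I)), -1)) ≈ Add(6.4286, Mul(2.6245, I))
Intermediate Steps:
J = Mul(I, Pow(6, Rational(1, 2))) (J = Pow(-6, Rational(1, 2)) = Mul(I, Pow(6, Rational(1, 2))) ≈ Mul(2.4495, I))
Function('b')(c, v) = v (Function('b')(c, v) = Add(0, v) = v)
Mul(Function('M')(Function('b')(1, J)), -45) = Mul(Mul(Pow(Mul(I, Pow(6, Rational(1, 2))), -1), Pow(Add(1, Mul(I, Pow(6, Rational(1, 2)))), -1)), -45) = Mul(Mul(Mul(Rational(-1, 6), I, Pow(6, Rational(1, 2))), Pow(Add(1, Mul(I, Pow(6, Rational(1, 2)))), -1)), -45) = Mul(Mul(Rational(-1, 6), I, Pow(6, Rational(1, 2)), Pow(Add(1, Mul(I, Pow(6, Rational(1, 2)))), -1)), -45) = Mul(Rational(15, 2), I, Pow(6, Rational(1, 2)), Pow(Add(1, Mul(I, Pow(6, Rational(1, 2)))), -1))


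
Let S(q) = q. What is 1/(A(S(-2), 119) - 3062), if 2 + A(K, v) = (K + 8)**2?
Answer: -1/3028 ≈ -0.00033025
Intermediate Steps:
A(K, v) = -2 + (8 + K)**2 (A(K, v) = -2 + (K + 8)**2 = -2 + (8 + K)**2)
1/(A(S(-2), 119) - 3062) = 1/((-2 + (8 - 2)**2) - 3062) = 1/((-2 + 6**2) - 3062) = 1/((-2 + 36) - 3062) = 1/(34 - 3062) = 1/(-3028) = -1/3028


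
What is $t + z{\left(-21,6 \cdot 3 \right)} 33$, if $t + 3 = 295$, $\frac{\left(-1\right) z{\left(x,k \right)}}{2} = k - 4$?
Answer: $-632$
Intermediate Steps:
$z{\left(x,k \right)} = 8 - 2 k$ ($z{\left(x,k \right)} = - 2 \left(k - 4\right) = - 2 \left(-4 + k\right) = 8 - 2 k$)
$t = 292$ ($t = -3 + 295 = 292$)
$t + z{\left(-21,6 \cdot 3 \right)} 33 = 292 + \left(8 - 2 \cdot 6 \cdot 3\right) 33 = 292 + \left(8 - 36\right) 33 = 292 - 924 = -632$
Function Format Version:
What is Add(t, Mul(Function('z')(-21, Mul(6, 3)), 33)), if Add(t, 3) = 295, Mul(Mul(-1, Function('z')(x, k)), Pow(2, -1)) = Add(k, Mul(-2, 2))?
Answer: -632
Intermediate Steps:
Function('z')(x, k) = Add(8, Mul(-2, k)) (Function('z')(x, k) = Mul(-2, Add(k, Mul(-2, 2))) = Mul(-2, Add(k, -4)) = Mul(-2, Add(-4, k)) = Add(8, Mul(-2, k)))
t = 292 (t = Add(-3, 295) = 292)
Add(t, Mul(Function('z')(-21, Mul(6, 3)), 33)) = Add(292, Mul(Add(8, Mul(-2, Mul(6, 3))), 33)) = Add(292, Mul(Add(8, Mul(-2, 18)), 33)) = Add(292, Mul(Add(8, -36), 33)) = Add(292, Mul(-28, 33)) = Add(292, -924) = -632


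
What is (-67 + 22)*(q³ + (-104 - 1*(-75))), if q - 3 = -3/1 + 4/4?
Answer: 1260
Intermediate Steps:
q = 1 (q = 3 + (-3/1 + 4/4) = 3 + (-3*1 + 4*(¼)) = 3 + (-3 + 1) = 3 - 2 = 1)
(-67 + 22)*(q³ + (-104 - 1*(-75))) = (-67 + 22)*(1³ + (-104 - 1*(-75))) = -45*(1 + (-104 + 75)) = -45*(1 - 29) = -45*(-28) = 1260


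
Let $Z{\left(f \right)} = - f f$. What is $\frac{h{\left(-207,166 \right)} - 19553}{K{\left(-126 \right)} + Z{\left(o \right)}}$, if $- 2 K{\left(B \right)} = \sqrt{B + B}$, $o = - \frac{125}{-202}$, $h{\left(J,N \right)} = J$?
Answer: $\frac{12598235000000}{105137024833} - \frac{98699209140480 i \sqrt{7}}{105137024833} \approx 119.83 - 2483.7 i$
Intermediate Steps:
$o = \frac{125}{202}$ ($o = \left(-125\right) \left(- \frac{1}{202}\right) = \frac{125}{202} \approx 0.61881$)
$K{\left(B \right)} = - \frac{\sqrt{2} \sqrt{B}}{2}$ ($K{\left(B \right)} = - \frac{\sqrt{B + B}}{2} = - \frac{\sqrt{2 B}}{2} = - \frac{\sqrt{2} \sqrt{B}}{2}$)
$Z{\left(f \right)} = - f^{2}$
$\frac{h{\left(-207,166 \right)} - 19553}{K{\left(-126 \right)} + Z{\left(o \right)}} = \frac{-207 - 19553}{- \frac{\sqrt{2} \sqrt{-126}}{2} - \left(\frac{125}{202}\right)^{2}} = - \frac{19760}{- \frac{\sqrt{2} \cdot 3 i \sqrt{14}}{2} - \frac{15625}{40804}} = - \frac{19760}{- 3 i \sqrt{7} - \frac{15625}{40804}} = - \frac{19760}{- \frac{15625}{40804} - 3 i \sqrt{7}}$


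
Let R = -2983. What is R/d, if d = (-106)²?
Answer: -2983/11236 ≈ -0.26549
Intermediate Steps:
d = 11236
R/d = -2983/11236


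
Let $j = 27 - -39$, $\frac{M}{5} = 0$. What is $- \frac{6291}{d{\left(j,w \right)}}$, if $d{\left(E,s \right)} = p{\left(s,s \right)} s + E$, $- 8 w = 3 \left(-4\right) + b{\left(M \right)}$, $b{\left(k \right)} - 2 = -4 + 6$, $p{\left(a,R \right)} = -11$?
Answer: $- \frac{6291}{55} \approx -114.38$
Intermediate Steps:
$M = 0$ ($M = 5 \cdot 0 = 0$)
$b{\left(k \right)} = 4$ ($b{\left(k \right)} = 2 + \left(-4 + 6\right) = 2 + 2 = 4$)
$j = 66$ ($j = 27 + 39 = 66$)
$w = 1$ ($w = - \frac{3 \left(-4\right) + 4}{8} = - \frac{-12 + 4}{8} = \left(- \frac{1}{8}\right) \left(-8\right) = 1$)
$d{\left(E,s \right)} = E - 11 s$ ($d{\left(E,s \right)} = - 11 s + E = E - 11 s$)
$- \frac{6291}{d{\left(j,w \right)}} = - \frac{6291}{66 - 11} = - \frac{6291}{55}$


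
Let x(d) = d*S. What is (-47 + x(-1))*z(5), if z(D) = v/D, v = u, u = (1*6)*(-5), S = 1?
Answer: 288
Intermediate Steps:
x(d) = d (x(d) = d*1 = d)
u = -30 (u = 6*(-5) = -30)
v = -30
z(D) = -30/D
(-47 + x(-1))*z(5) = (-47 - 1)*(-30/5) = -(-1440)/5 = -48*(-6) = 288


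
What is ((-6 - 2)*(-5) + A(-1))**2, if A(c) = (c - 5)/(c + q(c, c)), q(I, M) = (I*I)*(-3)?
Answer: 6889/4 ≈ 1722.3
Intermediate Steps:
q(I, M) = -3*I**2 (q(I, M) = I**2*(-3) = -3*I**2)
A(c) = (-5 + c)/(c - 3*c**2) (A(c) = (c - 5)/(c - 3*c**2) = (-5 + c)/(c - 3*c**2))
((-6 - 2)*(-5) + A(-1))**2 = ((-6 - 2)*(-5) + (5 - 1*(-1))/((-1)*(-1 + 3*(-1))))**2 = (-8*(-5) - (5 + 1)/(-1 - 3))**2 = (40 - 1*6/(-4))**2 = (40 - 1*(-1/4)*6)**2 = (40 + 3/2)**2 = (83/2)**2 = 6889/4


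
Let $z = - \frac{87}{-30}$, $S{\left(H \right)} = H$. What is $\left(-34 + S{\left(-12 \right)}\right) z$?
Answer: $- \frac{667}{5} \approx -133.4$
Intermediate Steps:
$z = \frac{29}{10}$ ($z = \left(-87\right) \left(- \frac{1}{30}\right) = \frac{29}{10} \approx 2.9$)
$\left(-34 + S{\left(-12 \right)}\right) z = \left(-34 - 12\right) \frac{29}{10} = \left(-46\right) \frac{29}{10} = - \frac{667}{5}$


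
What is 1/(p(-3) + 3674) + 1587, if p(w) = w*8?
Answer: 5792551/3650 ≈ 1587.0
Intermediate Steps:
p(w) = 8*w
1/(p(-3) + 3674) + 1587 = 1/(8*(-3) + 3674) + 1587 = 1/(-24 + 3674) + 1587 = 1/3650 + 1587 = 5792551/3650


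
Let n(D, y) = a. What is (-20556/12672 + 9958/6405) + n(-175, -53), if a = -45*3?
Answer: -304517639/2254560 ≈ -135.07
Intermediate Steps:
a = -135
n(D, y) = -135
(-20556/12672 + 9958/6405) + n(-175, -53) = (-20556/12672 + 9958/6405) - 135 = (-20556*1/12672 + 9958*(1/6405)) - 135 = (-571/352 + 9958/6405) - 135 = -152039/2254560 - 135 = -304517639/2254560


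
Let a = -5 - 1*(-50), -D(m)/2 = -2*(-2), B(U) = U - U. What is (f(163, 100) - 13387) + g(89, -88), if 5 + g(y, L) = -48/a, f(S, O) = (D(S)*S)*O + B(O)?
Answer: -2156896/15 ≈ -1.4379e+5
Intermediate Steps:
B(U) = 0
D(m) = -8 (D(m) = -(-4)*(-2) = -2*4 = -8)
a = 45 (a = -5 + 50 = 45)
f(S, O) = -8*O*S (f(S, O) = (-8*S)*O + 0 = -8*O*S + 0 = -8*O*S)
g(y, L) = -91/15 (g(y, L) = -5 - 48/45 = -5 - 48*1/45 = -5 - 16/15 = -91/15)
(f(163, 100) - 13387) + g(89, -88) = (-8*100*163 - 13387) - 91/15 = (-130400 - 13387) - 91/15 = -143787 - 91/15 = -2156896/15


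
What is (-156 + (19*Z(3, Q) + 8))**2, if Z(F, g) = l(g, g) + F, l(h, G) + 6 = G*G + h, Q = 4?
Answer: 30625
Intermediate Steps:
l(h, G) = -6 + h + G**2 (l(h, G) = -6 + (G*G + h) = -6 + (G**2 + h) = -6 + (h + G**2) = -6 + h + G**2)
Z(F, g) = -6 + F + g + g**2 (Z(F, g) = (-6 + g + g**2) + F = -6 + F + g + g**2)
(-156 + (19*Z(3, Q) + 8))**2 = (-156 + (19*(-6 + 3 + 4 + 4**2) + 8))**2 = (-156 + (19*(-6 + 3 + 4 + 16) + 8))**2 = (-156 + (19*17 + 8))**2 = (-156 + (323 + 8))**2 = (-156 + 331)**2 = 175**2 = 30625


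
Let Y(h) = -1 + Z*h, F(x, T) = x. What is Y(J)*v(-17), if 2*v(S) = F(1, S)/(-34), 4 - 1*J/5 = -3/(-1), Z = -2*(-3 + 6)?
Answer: 31/68 ≈ 0.45588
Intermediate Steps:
Z = -6 (Z = -2*3 = -6)
J = 5 (J = 20 - (-15)/(-1) = 20 - (-15)*(-1) = 20 - 5*3 = 20 - 15 = 5)
v(S) = -1/68 (v(S) = (1/(-34))/2 = (1*(-1/34))/2 = (½)*(-1/34) = -1/68)
Y(h) = -1 - 6*h
Y(J)*v(-17) = (-1 - 6*5)*(-1/68) = (-1 - 30)*(-1/68) = -31*(-1/68) = 31/68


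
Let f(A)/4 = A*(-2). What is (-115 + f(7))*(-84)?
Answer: 14364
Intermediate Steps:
f(A) = -8*A (f(A) = 4*(A*(-2)) = 4*(-2*A) = -8*A)
(-115 + f(7))*(-84) = (-115 - 8*7)*(-84) = (-115 - 56)*(-84) = -171*(-84) = 14364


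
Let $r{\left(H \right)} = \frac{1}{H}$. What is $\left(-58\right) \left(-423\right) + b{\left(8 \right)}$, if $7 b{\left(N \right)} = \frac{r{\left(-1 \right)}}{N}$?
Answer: $\frac{1373903}{56} \approx 24534.0$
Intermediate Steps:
$b{\left(N \right)} = - \frac{1}{7 N}$ ($b{\left(N \right)} = \frac{\frac{1}{-1} \frac{1}{N}}{7} = \frac{\left(-1\right) \frac{1}{N}}{7} = - \frac{1}{7 N}$)
$\left(-58\right) \left(-423\right) + b{\left(8 \right)} = \left(-58\right) \left(-423\right) - \frac{1}{7 \cdot 8} = 24534 - \frac{1}{56} = \frac{1373903}{56}$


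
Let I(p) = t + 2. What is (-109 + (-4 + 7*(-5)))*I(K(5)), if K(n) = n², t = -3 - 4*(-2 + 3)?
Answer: 740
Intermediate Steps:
t = -7 (t = -3 - 4 = -7)
I(p) = -5 (I(p) = -7 + 2 = -5)
(-109 + (-4 + 7*(-5)))*I(K(5)) = (-109 + (-4 + 7*(-5)))*(-5) = (-109 + (-4 - 35))*(-5) = (-109 - 39)*(-5) = -148*(-5) = 740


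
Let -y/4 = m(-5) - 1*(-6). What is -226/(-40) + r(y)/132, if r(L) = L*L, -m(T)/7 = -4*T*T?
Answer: 39878609/660 ≈ 60422.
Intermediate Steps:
m(T) = 28*T² (m(T) = -(-28)*T*T = -(-28)*T² = 28*T²)
y = -2824 (y = -4*(28*(-5)² - 1*(-6)) = -4*(28*25 + 6) = -4*(700 + 6) = -4*706 = -2824)
r(L) = L²
-226/(-40) + r(y)/132 = -226/(-40) + (-2824)²/132 = -226*(-1/40) + 7974976*(1/132) = 113/20 + 1993744/33 = 39878609/660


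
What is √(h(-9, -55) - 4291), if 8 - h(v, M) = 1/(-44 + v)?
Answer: 3*I*√1336766/53 ≈ 65.444*I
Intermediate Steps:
h(v, M) = 8 - 1/(-44 + v)
√(h(-9, -55) - 4291) = √((-353 + 8*(-9))/(-44 - 9) - 4291) = √((-353 - 72)/(-53) - 4291) = √(-1/53*(-425) - 4291) = √(425/53 - 4291) = √(-226998/53) = 3*I*√1336766/53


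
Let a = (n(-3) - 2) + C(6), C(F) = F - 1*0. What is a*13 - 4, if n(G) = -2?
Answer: 22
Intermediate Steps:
C(F) = F (C(F) = F + 0 = F)
a = 2 (a = (-2 - 2) + 6 = -4 + 6 = 2)
a*13 - 4 = 2*13 - 4 = 26 - 4 = 22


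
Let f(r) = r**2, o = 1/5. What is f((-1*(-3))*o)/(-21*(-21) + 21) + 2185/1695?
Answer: 1683467/1305150 ≈ 1.2899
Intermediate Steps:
o = 1/5 ≈ 0.20000
f((-1*(-3))*o)/(-21*(-21) + 21) + 2185/1695 = (-1*(-3)*(1/5))**2/(-21*(-21) + 21) + 2185/1695 = (3*(1/5))**2/(441 + 21) + 2185*(1/1695) = (3/5)**2/462 + 437/339 = (9/25)*(1/462) + 437/339 = 3/3850 + 437/339 = 1683467/1305150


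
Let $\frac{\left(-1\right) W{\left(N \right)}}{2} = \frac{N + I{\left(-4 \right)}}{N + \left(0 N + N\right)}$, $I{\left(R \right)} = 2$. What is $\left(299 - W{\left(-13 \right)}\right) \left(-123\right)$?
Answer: $- \frac{479454}{13} \approx -36881.0$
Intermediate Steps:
$W{\left(N \right)} = - \frac{2 + N}{N}$ ($W{\left(N \right)} = - 2 \frac{N + 2}{N + \left(0 N + N\right)} = - 2 \frac{2 + N}{N + \left(0 + N\right)} = - 2 \frac{2 + N}{N + N} = - 2 \frac{2 + N}{2 N} = - \frac{2 + N}{N}$)
$\left(299 - W{\left(-13 \right)}\right) \left(-123\right) = \left(299 - \frac{-2 - -13}{-13}\right) \left(-123\right) = \left(299 - - \frac{-2 + 13}{13}\right) \left(-123\right) = \left(299 - \left(- \frac{1}{13}\right) 11\right) \left(-123\right) = \left(299 - - \frac{11}{13}\right) \left(-123\right) = \left(299 + \frac{11}{13}\right) \left(-123\right) = \frac{3898}{13} \left(-123\right) = - \frac{479454}{13}$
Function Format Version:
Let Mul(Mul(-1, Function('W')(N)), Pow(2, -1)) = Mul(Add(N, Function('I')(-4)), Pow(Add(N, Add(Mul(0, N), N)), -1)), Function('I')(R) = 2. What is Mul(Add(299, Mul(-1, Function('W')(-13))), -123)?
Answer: Rational(-479454, 13) ≈ -36881.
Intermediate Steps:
Function('W')(N) = Mul(-1, Pow(N, -1), Add(2, N)) (Function('W')(N) = Mul(-2, Mul(Add(N, 2), Pow(Add(N, Add(Mul(0, N), N)), -1))) = Mul(-2, Mul(Add(2, N), Pow(Add(N, Add(0, N)), -1))) = Mul(-2, Mul(Add(2, N), Pow(Add(N, N), -1))) = Mul(-2, Mul(Add(2, N), Pow(Mul(2, N), -1))) = Mul(-2, Mul(Add(2, N), Mul(Rational(1, 2), Pow(N, -1)))) = Mul(-2, Mul(Rational(1, 2), Pow(N, -1), Add(2, N))) = Mul(-1, Pow(N, -1), Add(2, N)))
Mul(Add(299, Mul(-1, Function('W')(-13))), -123) = Mul(Add(299, Mul(-1, Mul(Pow(-13, -1), Add(-2, Mul(-1, -13))))), -123) = Mul(Add(299, Mul(-1, Mul(Rational(-1, 13), Add(-2, 13)))), -123) = Mul(Add(299, Mul(-1, Mul(Rational(-1, 13), 11))), -123) = Mul(Add(299, Mul(-1, Rational(-11, 13))), -123) = Mul(Add(299, Rational(11, 13)), -123) = Mul(Rational(3898, 13), -123) = Rational(-479454, 13)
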